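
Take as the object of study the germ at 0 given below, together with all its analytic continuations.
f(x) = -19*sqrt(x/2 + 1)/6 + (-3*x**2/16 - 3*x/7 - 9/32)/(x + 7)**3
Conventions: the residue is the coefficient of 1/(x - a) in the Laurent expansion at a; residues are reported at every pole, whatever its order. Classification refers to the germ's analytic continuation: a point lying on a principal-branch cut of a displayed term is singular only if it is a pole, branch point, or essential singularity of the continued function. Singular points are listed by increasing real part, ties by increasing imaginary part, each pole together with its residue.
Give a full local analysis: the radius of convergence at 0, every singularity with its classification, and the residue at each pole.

Radius of convergence at 0: 2.
At -7: a pole of order 3; residue -3/16.
At -2: an algebraic (square-root) branch point.

Denominator factor (x + 7)^3: pole of order 3 at -7, modulus 7.
Branch term (-19/6)*sqrt(1 - x/(-2)): its argument vanishes at x = -2, a square-root branch point, modulus 2.
The radius of convergence is the smallest modulus among the singular points: 2.
The branch term is analytic at -7 and contributes nothing to the residue; only the rational part matters.
At the order-3 pole -7 set g(x) = (x - (-7))^3*(rational part) = -3*x**2/16 - 3*x/7 - 9/32.
Order-3 pole: residue = g''(a)/2; g''(-7) = -3/8, so the residue is -3/16.
List the singular points by increasing real part (a conjugate pair: the negative imaginary part first).


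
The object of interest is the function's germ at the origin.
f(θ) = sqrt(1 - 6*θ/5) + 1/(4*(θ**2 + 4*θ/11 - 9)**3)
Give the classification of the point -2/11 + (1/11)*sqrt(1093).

The point is a pole of order 3.

The denominator factor θ**2 + 4*θ/11 - 9 vanishes at -2/11 + (1/11)*sqrt(1093) and appears to the power 3; the numerator there equals 1/4, nonzero, and no other factor vanishes.
The branch terms are analytic at this point.
Hence a pole whose order is the multiplicity, 3.


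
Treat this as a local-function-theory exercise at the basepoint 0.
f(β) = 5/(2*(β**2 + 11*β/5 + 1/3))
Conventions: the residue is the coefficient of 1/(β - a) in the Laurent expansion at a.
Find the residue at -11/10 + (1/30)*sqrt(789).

The residue is (25/526)*sqrt(789).

The factor β**2 + 11*β/5 + 1/3 splits as (β - a)(β - a') with a = -11/10 + (1/30)*sqrt(789), a' = -11/10 - (1/30)*sqrt(789). At the order-1 pole a set g(β) = (β - a)*f(β) = [5/2] / (β - a').
Simple pole: residue = g(a) at a = -11/10 + (1/30)*sqrt(789), which is (25/526)*sqrt(789).


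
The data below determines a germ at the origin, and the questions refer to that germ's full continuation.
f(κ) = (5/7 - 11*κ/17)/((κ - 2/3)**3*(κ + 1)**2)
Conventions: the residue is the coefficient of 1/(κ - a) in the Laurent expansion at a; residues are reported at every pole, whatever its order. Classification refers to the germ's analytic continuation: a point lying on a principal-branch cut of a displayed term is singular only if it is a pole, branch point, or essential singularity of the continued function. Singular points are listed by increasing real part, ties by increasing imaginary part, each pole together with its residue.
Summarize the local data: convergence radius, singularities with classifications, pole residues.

Denominator factor (κ + 1)^2: pole of order 2 at -1, modulus 1.
Denominator factor (κ - 2/3)^3: pole of order 3 at 2/3, modulus 2/3.
The radius of convergence is the smallest modulus among the singular points: 2/3.
At the order-2 pole -1 set g(κ) = (κ - (-1))^2*f(κ) = (5/7 - 11*κ/17)/(κ - 2/3)**3.
Order-2 pole: residue = g'(a); g'(-1) = -28971/74375, so the residue is -28971/74375.
At the order-3 pole 2/3 set g(κ) = (κ - (2/3))^3*f(κ) = (5/7 - 11*κ/17)/(κ + 1)**2.
Order-3 pole: residue = g''(a)/2; g''(2/3) = 57942/74375, so the residue is 28971/74375.
List the singular points by increasing real part (a conjugate pair: the negative imaginary part first).

Radius of convergence at 0: 2/3.
At -1: a pole of order 2; residue -28971/74375.
At 2/3: a pole of order 3; residue 28971/74375.


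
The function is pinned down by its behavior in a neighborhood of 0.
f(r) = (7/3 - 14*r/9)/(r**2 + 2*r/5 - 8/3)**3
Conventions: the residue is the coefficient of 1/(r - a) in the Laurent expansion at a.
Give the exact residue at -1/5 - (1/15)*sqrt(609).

The factor r**2 + 2*r/5 - 8/3 splits as (r - a)(r - a') with a = -1/5 - (1/15)*sqrt(609), a' = -1/5 + (1/15)*sqrt(609). At the order-3 pole a set g(r) = (r - a)^3*f(r) = [7/3 - 14*r/9] / (r - a')^3.
Order-3 pole: residue = g''(a)/2; g''(-1/5 - (1/15)*sqrt(609)) = -(31875/9560488)*sqrt(609), so the residue is -(31875/19120976)*sqrt(609).

The residue is -(31875/19120976)*sqrt(609).


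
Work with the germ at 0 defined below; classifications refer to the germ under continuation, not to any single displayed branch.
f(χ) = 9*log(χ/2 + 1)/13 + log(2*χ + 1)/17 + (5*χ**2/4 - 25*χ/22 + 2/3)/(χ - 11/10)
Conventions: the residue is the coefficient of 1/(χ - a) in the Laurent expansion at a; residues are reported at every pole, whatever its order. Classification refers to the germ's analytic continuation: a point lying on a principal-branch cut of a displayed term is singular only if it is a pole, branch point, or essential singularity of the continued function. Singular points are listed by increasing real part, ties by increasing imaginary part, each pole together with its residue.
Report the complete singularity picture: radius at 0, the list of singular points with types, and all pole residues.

Radius of convergence at 0: 1/2.
At -2: a logarithmic branch point.
At -1/2: a logarithmic branch point.
At 11/10: a pole of order 1; residue 223/240.

Denominator factor (χ - 11/10): pole of order 1 at 11/10, modulus 11/10.
Branch term (9/13)*log(1 - χ/(-2)): its argument vanishes at χ = -2, a logarithmic branch point, modulus 2.
Branch term (1/17)*log(1 - χ/(-1/2)): its argument vanishes at χ = -1/2, a logarithmic branch point, modulus 1/2.
The radius of convergence is the smallest modulus among the singular points: 1/2.
The branch terms are analytic at 11/10 and contribute nothing to the residue; only the rational part matters.
At the order-1 pole 11/10 set g(χ) = (χ - (11/10))*(rational part) = 5*χ**2/4 - 25*χ/22 + 2/3.
Simple pole: residue = g(a) at a = 11/10, which is 223/240.
List the singular points by increasing real part (a conjugate pair: the negative imaginary part first).


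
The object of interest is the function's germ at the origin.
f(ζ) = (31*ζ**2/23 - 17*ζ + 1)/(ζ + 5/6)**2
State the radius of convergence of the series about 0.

Denominator factor (ζ + 5/6)^2: pole of order 2 at -5/6, modulus 5/6.
The radius of convergence is the smallest modulus among the singular points: 5/6.

The radius of convergence is 5/6.


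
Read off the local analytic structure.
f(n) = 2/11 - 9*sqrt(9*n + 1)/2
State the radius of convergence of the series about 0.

Branch term (-9/2)*sqrt(1 - n/(-1/9)): its argument vanishes at n = -1/9, a square-root branch point, modulus 1/9.
The radius of convergence is the smallest modulus among the singular points: 1/9.

The radius of convergence is 1/9.


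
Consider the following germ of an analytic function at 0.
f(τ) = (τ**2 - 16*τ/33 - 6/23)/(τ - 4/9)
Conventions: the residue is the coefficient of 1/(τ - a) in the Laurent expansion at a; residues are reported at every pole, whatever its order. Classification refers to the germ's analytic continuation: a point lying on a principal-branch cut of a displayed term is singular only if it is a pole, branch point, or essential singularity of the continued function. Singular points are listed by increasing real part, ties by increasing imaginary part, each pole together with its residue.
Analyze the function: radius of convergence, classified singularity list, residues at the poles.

Denominator factor (τ - 4/9): pole of order 1 at 4/9, modulus 4/9.
The radius of convergence is the smallest modulus among the singular points: 4/9.
At the order-1 pole 4/9 set g(τ) = (τ - (4/9))*f(τ) = τ**2 - 16*τ/33 - 6/23.
Simple pole: residue = g(a) at a = 4/9, which is -5714/20493.

Radius of convergence at 0: 4/9.
At 4/9: a pole of order 1; residue -5714/20493.


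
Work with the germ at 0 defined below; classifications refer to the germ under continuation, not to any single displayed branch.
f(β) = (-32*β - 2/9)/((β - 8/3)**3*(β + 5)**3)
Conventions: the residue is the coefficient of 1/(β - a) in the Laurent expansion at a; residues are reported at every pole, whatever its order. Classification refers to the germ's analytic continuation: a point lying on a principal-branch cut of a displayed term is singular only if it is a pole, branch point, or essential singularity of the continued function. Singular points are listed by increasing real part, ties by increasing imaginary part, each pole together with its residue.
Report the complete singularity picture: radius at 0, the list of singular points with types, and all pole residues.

Denominator factor (β + 5)^3: pole of order 3 at -5, modulus 5.
Denominator factor (β - 8/3)^3: pole of order 3 at 8/3, modulus 8/3.
The radius of convergence is the smallest modulus among the singular points: 8/3.
At the order-3 pole -5 set g(β) = (β - (-5))^3*f(β) = (-32*β - 2/9)/(β - 8/3)**3.
Order-3 pole: residue = g''(a)/2; g''(-5) = -108216/6436343, so the residue is -54108/6436343.
At the order-3 pole 8/3 set g(β) = (β - (8/3))^3*f(β) = (-32*β - 2/9)/(β + 5)**3.
Order-3 pole: residue = g''(a)/2; g''(8/3) = 108216/6436343, so the residue is 54108/6436343.
List the singular points by increasing real part (a conjugate pair: the negative imaginary part first).

Radius of convergence at 0: 8/3.
At -5: a pole of order 3; residue -54108/6436343.
At 8/3: a pole of order 3; residue 54108/6436343.


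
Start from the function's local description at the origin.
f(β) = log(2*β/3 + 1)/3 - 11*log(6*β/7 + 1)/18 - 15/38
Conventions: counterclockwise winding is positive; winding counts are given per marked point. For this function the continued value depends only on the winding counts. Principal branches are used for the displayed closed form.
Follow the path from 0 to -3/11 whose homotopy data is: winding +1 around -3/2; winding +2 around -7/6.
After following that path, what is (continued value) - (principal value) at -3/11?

Continued minus principal equals -(16/9)*pi*i.

The rational part is single-valued and drops out of the difference; each branch term changes only by its own monodromy.
(-11/18)*log(1 - β/(-7/6)): each positive loop around -7/6 adds 2*pi*i to the log, so winding +2 contributes (-11/18)*(2)*2*pi*i = -(22/9)*pi*i.
(1/3)*log(1 - β/(-3/2)): each positive loop around -3/2 adds 2*pi*i to the log, so winding +1 contributes (1/3)*(1)*2*pi*i = (2/3)*pi*i.
Summing the contributions at β = -3/11 gives -(16/9)*pi*i.


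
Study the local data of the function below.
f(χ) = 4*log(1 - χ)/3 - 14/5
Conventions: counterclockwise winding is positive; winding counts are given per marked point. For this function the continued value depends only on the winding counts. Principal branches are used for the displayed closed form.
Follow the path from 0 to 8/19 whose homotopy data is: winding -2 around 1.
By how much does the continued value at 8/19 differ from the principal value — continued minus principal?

Continued minus principal equals -(16/3)*pi*i.

The rational part is single-valued and drops out of the difference; each branch term changes only by its own monodromy.
(4/3)*log(1 - χ/(1)): each positive loop around 1 adds 2*pi*i to the log, so winding -2 contributes (4/3)*(-2)*2*pi*i = -(16/3)*pi*i.
Summing the contributions at χ = 8/19 gives -(16/3)*pi*i.


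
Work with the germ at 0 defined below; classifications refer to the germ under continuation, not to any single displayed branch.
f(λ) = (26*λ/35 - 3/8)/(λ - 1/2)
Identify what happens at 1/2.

The point is a pole of order 1.

The denominator factor λ - 1/2 vanishes at 1/2 and appears to the power 1; the numerator there equals -1/280, nonzero, and no other factor vanishes.
Hence a pole whose order is the multiplicity, 1.


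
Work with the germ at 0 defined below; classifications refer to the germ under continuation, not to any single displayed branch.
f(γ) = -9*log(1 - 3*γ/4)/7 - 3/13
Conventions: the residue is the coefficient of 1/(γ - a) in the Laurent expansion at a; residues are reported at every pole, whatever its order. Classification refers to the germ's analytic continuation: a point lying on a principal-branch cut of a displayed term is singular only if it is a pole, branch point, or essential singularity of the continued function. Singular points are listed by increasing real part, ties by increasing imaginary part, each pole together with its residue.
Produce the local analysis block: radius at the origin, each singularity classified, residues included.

Branch term (-9/7)*log(1 - γ/(4/3)): its argument vanishes at γ = 4/3, a logarithmic branch point, modulus 4/3.
The radius of convergence is the smallest modulus among the singular points: 4/3.

Radius of convergence at 0: 4/3.
At 4/3: a logarithmic branch point.


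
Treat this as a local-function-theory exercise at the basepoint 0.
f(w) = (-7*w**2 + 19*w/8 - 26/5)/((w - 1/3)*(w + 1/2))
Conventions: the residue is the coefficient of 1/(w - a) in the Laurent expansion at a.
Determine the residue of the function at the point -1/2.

The residue is 1953/200.

At the order-1 pole -1/2 set g(w) = (w - (-1/2))*f(w) = (-7*w**2 + 19*w/8 - 26/5)/(w - 1/3).
Simple pole: residue = g(a) at a = -1/2, which is 1953/200.


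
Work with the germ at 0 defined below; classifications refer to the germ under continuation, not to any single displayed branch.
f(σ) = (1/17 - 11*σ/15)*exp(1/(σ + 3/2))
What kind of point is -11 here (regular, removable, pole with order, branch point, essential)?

There is no denominator, hence no pole anywhere.
The essential point of exp(1/(σ - (-3/2))) is -3/2, not -11.
So the germ continues analytically to -11.

The point is a regular point.


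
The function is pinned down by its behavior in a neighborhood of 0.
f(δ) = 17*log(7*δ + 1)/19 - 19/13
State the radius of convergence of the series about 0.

Branch term (17/19)*log(1 - δ/(-1/7)): its argument vanishes at δ = -1/7, a logarithmic branch point, modulus 1/7.
The radius of convergence is the smallest modulus among the singular points: 1/7.

The radius of convergence is 1/7.


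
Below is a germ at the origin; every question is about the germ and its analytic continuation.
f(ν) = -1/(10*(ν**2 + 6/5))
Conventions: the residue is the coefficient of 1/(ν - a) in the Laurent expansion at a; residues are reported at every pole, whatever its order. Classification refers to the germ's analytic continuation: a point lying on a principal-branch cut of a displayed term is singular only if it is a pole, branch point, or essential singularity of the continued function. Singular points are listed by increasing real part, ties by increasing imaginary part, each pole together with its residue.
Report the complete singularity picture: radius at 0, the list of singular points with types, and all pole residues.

Radius of convergence at 0: (1/5)*sqrt(30).
At -((1/5)*sqrt(30))*i: a pole of order 1; residue -((1/120)*sqrt(30))*i.
At ((1/5)*sqrt(30))*i: a pole of order 1; residue ((1/120)*sqrt(30))*i.

Denominator factor (ν**2 + 6/5): discriminant -24/5, complex-conjugate roots ((1/5)*sqrt(30))*i and -((1/5)*sqrt(30))*i; poles of order 1, moduli (1/5)*sqrt(30) and (1/5)*sqrt(30).
The radius of convergence is the smallest modulus among the singular points: (1/5)*sqrt(30).
The factor ν**2 + 6/5 splits as (ν - a)(ν - a') with a = -((1/5)*sqrt(30))*i, a' = ((1/5)*sqrt(30))*i. At the order-1 pole a set g(ν) = (ν - a)*f(ν) = [-1/10] / (ν - a').
Simple pole: residue = g(a) at a = -((1/5)*sqrt(30))*i, which is -((1/120)*sqrt(30))*i.
The factor ν**2 + 6/5 splits as (ν - a)(ν - a') with a = ((1/5)*sqrt(30))*i, a' = -((1/5)*sqrt(30))*i. At the order-1 pole a set g(ν) = (ν - a)*f(ν) = [-1/10] / (ν - a').
Simple pole: residue = g(a) at a = ((1/5)*sqrt(30))*i, which is ((1/120)*sqrt(30))*i.
List the singular points by increasing real part (a conjugate pair: the negative imaginary part first).


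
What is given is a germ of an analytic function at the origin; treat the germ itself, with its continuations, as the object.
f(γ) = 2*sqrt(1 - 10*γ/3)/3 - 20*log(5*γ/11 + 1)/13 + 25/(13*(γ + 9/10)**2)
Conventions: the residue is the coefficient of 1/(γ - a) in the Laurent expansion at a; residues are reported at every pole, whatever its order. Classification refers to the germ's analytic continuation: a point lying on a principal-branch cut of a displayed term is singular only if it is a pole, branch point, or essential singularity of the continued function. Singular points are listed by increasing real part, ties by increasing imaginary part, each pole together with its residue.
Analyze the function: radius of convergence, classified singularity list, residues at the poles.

Denominator factor (γ + 9/10)^2: pole of order 2 at -9/10, modulus 9/10.
Branch term (2/3)*sqrt(1 - γ/(3/10)): its argument vanishes at γ = 3/10, a square-root branch point, modulus 3/10.
Branch term (-20/13)*log(1 - γ/(-11/5)): its argument vanishes at γ = -11/5, a logarithmic branch point, modulus 11/5.
The radius of convergence is the smallest modulus among the singular points: 3/10.
The branch terms are analytic at -9/10 and contribute nothing to the residue; only the rational part matters.
At the order-2 pole -9/10 set g(γ) = (γ - (-9/10))^2*(rational part) = 25/13.
Order-2 pole: residue = g'(a); g'(-9/10) = 0, so the residue is 0.
List the singular points by increasing real part (a conjugate pair: the negative imaginary part first).

Radius of convergence at 0: 3/10.
At -11/5: a logarithmic branch point.
At -9/10: a pole of order 2; residue 0.
At 3/10: an algebraic (square-root) branch point.


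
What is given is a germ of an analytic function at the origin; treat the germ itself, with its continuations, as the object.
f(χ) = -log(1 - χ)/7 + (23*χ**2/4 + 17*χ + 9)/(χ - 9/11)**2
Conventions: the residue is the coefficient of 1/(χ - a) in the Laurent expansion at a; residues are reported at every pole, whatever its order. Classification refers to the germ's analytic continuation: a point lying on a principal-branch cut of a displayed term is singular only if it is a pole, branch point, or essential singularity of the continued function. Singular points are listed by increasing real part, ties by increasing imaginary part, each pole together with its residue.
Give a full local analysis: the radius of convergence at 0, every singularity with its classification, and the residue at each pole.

Denominator factor (χ - 9/11)^2: pole of order 2 at 9/11, modulus 9/11.
Branch term (-1/7)*log(1 - χ/(1)): its argument vanishes at χ = 1, a logarithmic branch point, modulus 1.
The radius of convergence is the smallest modulus among the singular points: 9/11.
The branch term is analytic at 9/11 and contributes nothing to the residue; only the rational part matters.
At the order-2 pole 9/11 set g(χ) = (χ - (9/11))^2*(rational part) = 23*χ**2/4 + 17*χ + 9.
Order-2 pole: residue = g'(a); g'(9/11) = 581/22, so the residue is 581/22.
List the singular points by increasing real part (a conjugate pair: the negative imaginary part first).

Radius of convergence at 0: 9/11.
At 9/11: a pole of order 2; residue 581/22.
At 1: a logarithmic branch point.


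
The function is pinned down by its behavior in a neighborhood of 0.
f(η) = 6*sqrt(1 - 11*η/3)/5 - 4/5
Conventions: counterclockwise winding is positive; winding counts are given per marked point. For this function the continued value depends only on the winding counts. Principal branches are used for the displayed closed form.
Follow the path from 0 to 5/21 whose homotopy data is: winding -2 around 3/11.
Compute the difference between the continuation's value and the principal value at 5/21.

The rational part is single-valued and drops out of the difference; each branch term changes only by its own monodromy.
(6/5)*sqrt(1 - η/(3/11)): winding -2 is even, the square root returns to the same sheet, contribution 0.
Summing the contributions at η = 5/21 gives 0.

Continued minus principal equals 0.


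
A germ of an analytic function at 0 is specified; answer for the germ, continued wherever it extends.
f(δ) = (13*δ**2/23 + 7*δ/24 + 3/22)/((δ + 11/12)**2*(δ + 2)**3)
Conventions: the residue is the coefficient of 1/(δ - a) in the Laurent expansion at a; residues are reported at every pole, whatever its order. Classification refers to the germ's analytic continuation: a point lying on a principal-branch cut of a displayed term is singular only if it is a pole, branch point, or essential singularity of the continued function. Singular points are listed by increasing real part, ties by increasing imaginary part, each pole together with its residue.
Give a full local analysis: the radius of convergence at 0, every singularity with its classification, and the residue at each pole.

Denominator factor (δ + 2)^3: pole of order 3 at -2, modulus 2.
Denominator factor (δ + 11/12)^2: pole of order 2 at -11/12, modulus 11/12.
The radius of convergence is the smallest modulus among the singular points: 11/12.
At the order-3 pole -2 set g(δ) = (δ - (-2))^3*f(δ) = (13*δ**2/23 + 7*δ/24 + 3/22)/(δ + 11/12)**2.
Order-3 pole: residue = g''(a)/2; g''(-2) = 19289664/7225933, so the residue is 9644832/7225933.
At the order-2 pole -11/12 set g(δ) = (δ - (-11/12))^2*f(δ) = (13*δ**2/23 + 7*δ/24 + 3/22)/(δ + 2)**3.
Order-2 pole: residue = g'(a); g'(-11/12) = -9644832/7225933, so the residue is -9644832/7225933.
List the singular points by increasing real part (a conjugate pair: the negative imaginary part first).

Radius of convergence at 0: 11/12.
At -2: a pole of order 3; residue 9644832/7225933.
At -11/12: a pole of order 2; residue -9644832/7225933.


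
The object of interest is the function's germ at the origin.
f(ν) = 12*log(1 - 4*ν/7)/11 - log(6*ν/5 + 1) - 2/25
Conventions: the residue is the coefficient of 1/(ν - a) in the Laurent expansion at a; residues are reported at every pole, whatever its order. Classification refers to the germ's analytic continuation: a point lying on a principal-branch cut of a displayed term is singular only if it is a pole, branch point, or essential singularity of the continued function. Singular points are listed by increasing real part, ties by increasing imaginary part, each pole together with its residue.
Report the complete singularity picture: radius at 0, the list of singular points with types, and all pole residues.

Branch term (-1)*log(1 - ν/(-5/6)): its argument vanishes at ν = -5/6, a logarithmic branch point, modulus 5/6.
Branch term (12/11)*log(1 - ν/(7/4)): its argument vanishes at ν = 7/4, a logarithmic branch point, modulus 7/4.
The radius of convergence is the smallest modulus among the singular points: 5/6.
List the singular points by increasing real part (a conjugate pair: the negative imaginary part first).

Radius of convergence at 0: 5/6.
At -5/6: a logarithmic branch point.
At 7/4: a logarithmic branch point.


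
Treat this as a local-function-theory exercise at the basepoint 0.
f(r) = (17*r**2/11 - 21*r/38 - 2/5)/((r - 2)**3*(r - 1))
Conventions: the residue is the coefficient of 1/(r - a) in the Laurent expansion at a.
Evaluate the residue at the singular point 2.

At the order-3 pole 2 set g(r) = (r - (2))^3*f(r) = (17*r**2/11 - 21*r/38 - 2/5)/(r - 1).
Order-3 pole: residue = g''(a)/2; g''(2) = 1239/1045, so the residue is 1239/2090.

The residue is 1239/2090.


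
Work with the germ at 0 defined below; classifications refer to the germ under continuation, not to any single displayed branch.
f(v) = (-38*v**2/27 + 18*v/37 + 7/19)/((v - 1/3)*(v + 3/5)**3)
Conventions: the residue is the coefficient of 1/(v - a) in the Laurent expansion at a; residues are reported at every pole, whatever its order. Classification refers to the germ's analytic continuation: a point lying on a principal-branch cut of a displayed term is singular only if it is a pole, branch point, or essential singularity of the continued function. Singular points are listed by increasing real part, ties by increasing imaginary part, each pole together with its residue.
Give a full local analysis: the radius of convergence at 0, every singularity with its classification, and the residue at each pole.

Radius of convergence at 0: 1/3.
At -3/5: a pole of order 3; residue -7990625/17361288.
At 1/3: a pole of order 1; residue 7990625/17361288.

Denominator factor (v + 3/5)^3: pole of order 3 at -3/5, modulus 3/5.
Denominator factor (v - 1/3): pole of order 1 at 1/3, modulus 1/3.
The radius of convergence is the smallest modulus among the singular points: 1/3.
At the order-3 pole -3/5 set g(v) = (v - (-3/5))^3*f(v) = (-38*v**2/27 + 18*v/37 + 7/19)/(v - 1/3).
Order-3 pole: residue = g''(a)/2; g''(-3/5) = -7990625/8680644, so the residue is -7990625/17361288.
At the order-1 pole 1/3 set g(v) = (v - (1/3))*f(v) = (-38*v**2/27 + 18*v/37 + 7/19)/(v + 3/5)**3.
Simple pole: residue = g(a) at a = 1/3, which is 7990625/17361288.
List the singular points by increasing real part (a conjugate pair: the negative imaginary part first).


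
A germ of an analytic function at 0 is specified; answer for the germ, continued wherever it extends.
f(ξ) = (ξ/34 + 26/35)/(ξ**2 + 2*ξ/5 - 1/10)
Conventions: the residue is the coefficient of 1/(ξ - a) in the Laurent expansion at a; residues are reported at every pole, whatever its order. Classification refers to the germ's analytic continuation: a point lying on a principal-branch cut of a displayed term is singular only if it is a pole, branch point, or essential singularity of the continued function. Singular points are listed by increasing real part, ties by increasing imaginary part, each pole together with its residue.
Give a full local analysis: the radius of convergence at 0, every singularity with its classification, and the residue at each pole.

Denominator factor (ξ**2 + 2*ξ/5 - 1/10): discriminant 14/25, real irrational roots -1/5 + (1/10)*sqrt(14) and -1/5 - (1/10)*sqrt(14); poles of order 1, moduli -1/5 + (1/10)*sqrt(14) and 1/5 + (1/10)*sqrt(14).
The radius of convergence is the smallest modulus among the singular points: -1/5 + (1/10)*sqrt(14).
The factor ξ**2 + 2*ξ/5 - 1/10 splits as (ξ - a)(ξ - a') with a = -1/5 - (1/10)*sqrt(14), a' = -1/5 + (1/10)*sqrt(14). At the order-1 pole a set g(ξ) = (ξ - a)*f(ξ) = [ξ/34 + 26/35] / (ξ - a').
Simple pole: residue = g(a) at a = -1/5 - (1/10)*sqrt(14), which is 1/68 - (877/3332)*sqrt(14).
The factor ξ**2 + 2*ξ/5 - 1/10 splits as (ξ - a)(ξ - a') with a = -1/5 + (1/10)*sqrt(14), a' = -1/5 - (1/10)*sqrt(14). At the order-1 pole a set g(ξ) = (ξ - a)*f(ξ) = [ξ/34 + 26/35] / (ξ - a').
Simple pole: residue = g(a) at a = -1/5 + (1/10)*sqrt(14), which is 1/68 + (877/3332)*sqrt(14).
List the singular points by increasing real part (a conjugate pair: the negative imaginary part first).

Radius of convergence at 0: -1/5 + (1/10)*sqrt(14).
At -1/5 - (1/10)*sqrt(14): a pole of order 1; residue 1/68 - (877/3332)*sqrt(14).
At -1/5 + (1/10)*sqrt(14): a pole of order 1; residue 1/68 + (877/3332)*sqrt(14).


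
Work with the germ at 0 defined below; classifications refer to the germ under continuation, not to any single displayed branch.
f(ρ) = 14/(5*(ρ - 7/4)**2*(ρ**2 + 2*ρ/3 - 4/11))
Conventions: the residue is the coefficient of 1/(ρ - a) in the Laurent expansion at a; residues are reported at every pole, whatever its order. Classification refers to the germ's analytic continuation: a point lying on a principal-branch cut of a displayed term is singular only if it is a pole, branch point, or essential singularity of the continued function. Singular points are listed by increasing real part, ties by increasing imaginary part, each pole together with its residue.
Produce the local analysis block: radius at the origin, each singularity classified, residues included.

Denominator factor (ρ - 7/4)^2: pole of order 2 at 7/4, modulus 7/4.
Denominator factor (ρ**2 + 2*ρ/3 - 4/11): discriminant 188/99, real irrational roots -1/3 + (1/33)*sqrt(517) and -1/3 - (1/33)*sqrt(517); poles of order 1, moduli -1/3 + (1/33)*sqrt(517) and 1/3 + (1/33)*sqrt(517).
The radius of convergence is the smallest modulus among the singular points: -1/3 + (1/33)*sqrt(517).
The factor ρ**2 + 2*ρ/3 - 4/11 splits as (ρ - a)(ρ - a') with a = -1/3 - (1/33)*sqrt(517), a' = -1/3 + (1/33)*sqrt(517). At the order-1 pole a set g(ρ) = (ρ - a)*f(ρ) = [14/(5*(ρ - 7/4)**2)] / (ρ - a').
Simple pole: residue = g(a) at a = -1/3 - (1/33)*sqrt(517), which is 1626240/4165681 - (28189392/978935035)*sqrt(517).
The factor ρ**2 + 2*ρ/3 - 4/11 splits as (ρ - a)(ρ - a') with a = -1/3 + (1/33)*sqrt(517), a' = -1/3 - (1/33)*sqrt(517). At the order-1 pole a set g(ρ) = (ρ - a)*f(ρ) = [14/(5*(ρ - 7/4)**2)] / (ρ - a').
Simple pole: residue = g(a) at a = -1/3 + (1/33)*sqrt(517), which is 1626240/4165681 + (28189392/978935035)*sqrt(517).
At the order-2 pole 7/4 set g(ρ) = (ρ - (7/4))^2*f(ρ) = 14/(5*(ρ**2 + 2*ρ/3 - 4/11)).
Order-2 pole: residue = g'(a); g'(7/4) = -3252480/4165681, so the residue is -3252480/4165681.
List the singular points by increasing real part (a conjugate pair: the negative imaginary part first).

Radius of convergence at 0: -1/3 + (1/33)*sqrt(517).
At -1/3 - (1/33)*sqrt(517): a pole of order 1; residue 1626240/4165681 - (28189392/978935035)*sqrt(517).
At -1/3 + (1/33)*sqrt(517): a pole of order 1; residue 1626240/4165681 + (28189392/978935035)*sqrt(517).
At 7/4: a pole of order 2; residue -3252480/4165681.


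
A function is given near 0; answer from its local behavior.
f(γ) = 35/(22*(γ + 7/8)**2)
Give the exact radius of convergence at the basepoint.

The radius of convergence is 7/8.

Denominator factor (γ + 7/8)^2: pole of order 2 at -7/8, modulus 7/8.
The radius of convergence is the smallest modulus among the singular points: 7/8.


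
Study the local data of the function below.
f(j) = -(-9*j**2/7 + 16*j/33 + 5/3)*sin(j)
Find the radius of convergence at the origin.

The factor -sin(j) is entire and contributes no finite singular point.
The polynomial part has no poles.
No finite singular points: the Taylor series at 0 converges everywhere.

The radius of convergence is infinite.


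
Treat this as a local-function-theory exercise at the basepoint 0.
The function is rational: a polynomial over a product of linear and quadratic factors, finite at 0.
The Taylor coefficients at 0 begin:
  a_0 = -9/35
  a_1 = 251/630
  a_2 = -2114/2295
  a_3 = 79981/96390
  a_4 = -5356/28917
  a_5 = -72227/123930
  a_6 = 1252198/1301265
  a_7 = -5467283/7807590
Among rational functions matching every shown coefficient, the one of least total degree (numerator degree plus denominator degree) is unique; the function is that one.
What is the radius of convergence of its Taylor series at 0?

No rational of total degree below 4 reproduces all 8 coefficients; solving the [2/2] Pade equations on them gives f(θ) = (-11*θ**2/17 + θ/18 - 9/35)/(θ**2 + 4*θ/3 + 1), whose expansion matches every shown term.
Denominator factor (θ**2 + 4*θ/3 + 1): discriminant -20/9, complex-conjugate roots (-2/3) + ((1/3)*sqrt(5))*i and (-2/3) - ((1/3)*sqrt(5))*i; poles of order 1, moduli 1 and 1.
The radius of convergence is the smallest modulus among the singular points: 1.

The radius of convergence is 1.


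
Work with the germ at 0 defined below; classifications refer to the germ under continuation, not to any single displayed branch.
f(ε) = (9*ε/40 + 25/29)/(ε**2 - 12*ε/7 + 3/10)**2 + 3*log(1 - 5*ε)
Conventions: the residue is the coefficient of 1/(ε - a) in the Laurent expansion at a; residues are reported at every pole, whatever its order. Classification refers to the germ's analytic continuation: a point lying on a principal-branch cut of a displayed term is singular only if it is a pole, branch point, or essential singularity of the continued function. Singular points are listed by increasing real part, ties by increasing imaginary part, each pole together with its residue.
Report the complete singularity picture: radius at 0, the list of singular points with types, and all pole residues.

Radius of convergence at 0: 6/7 - (1/70)*sqrt(2130).
At 6/7 - (1/70)*sqrt(2130): a pole of order 2; residue (209867/10525608)*sqrt(2130).
At 1/5: a logarithmic branch point.
At 6/7 + (1/70)*sqrt(2130): a pole of order 2; residue -(209867/10525608)*sqrt(2130).

Denominator factor (ε**2 - 12*ε/7 + 3/10)^2: discriminant 426/245, real irrational roots 6/7 + (1/70)*sqrt(2130) and 6/7 - (1/70)*sqrt(2130); poles of order 2, moduli 6/7 + (1/70)*sqrt(2130) and 6/7 - (1/70)*sqrt(2130).
Branch term (3)*log(1 - ε/(1/5)): its argument vanishes at ε = 1/5, a logarithmic branch point, modulus 1/5.
The radius of convergence is the smallest modulus among the singular points: 6/7 - (1/70)*sqrt(2130).
The branch term is analytic at 6/7 - (1/70)*sqrt(2130) and contributes nothing to the residue; only the rational part matters.
The factor ε**2 - 12*ε/7 + 3/10 splits as (ε - a)(ε - a') with a = 6/7 - (1/70)*sqrt(2130), a' = 6/7 + (1/70)*sqrt(2130). At the order-2 pole a set g(ε) = (ε - a)^2*(rational part) = [9*ε/40 + 25/29] / (ε - a')^2.
Order-2 pole: residue = g'(a); g'(6/7 - (1/70)*sqrt(2130)) = (209867/10525608)*sqrt(2130), so the residue is (209867/10525608)*sqrt(2130).
The branch term is analytic at 6/7 + (1/70)*sqrt(2130) and contributes nothing to the residue; only the rational part matters.
The factor ε**2 - 12*ε/7 + 3/10 splits as (ε - a)(ε - a') with a = 6/7 + (1/70)*sqrt(2130), a' = 6/7 - (1/70)*sqrt(2130). At the order-2 pole a set g(ε) = (ε - a)^2*(rational part) = [9*ε/40 + 25/29] / (ε - a')^2.
Order-2 pole: residue = g'(a); g'(6/7 + (1/70)*sqrt(2130)) = -(209867/10525608)*sqrt(2130), so the residue is -(209867/10525608)*sqrt(2130).
List the singular points by increasing real part (a conjugate pair: the negative imaginary part first).


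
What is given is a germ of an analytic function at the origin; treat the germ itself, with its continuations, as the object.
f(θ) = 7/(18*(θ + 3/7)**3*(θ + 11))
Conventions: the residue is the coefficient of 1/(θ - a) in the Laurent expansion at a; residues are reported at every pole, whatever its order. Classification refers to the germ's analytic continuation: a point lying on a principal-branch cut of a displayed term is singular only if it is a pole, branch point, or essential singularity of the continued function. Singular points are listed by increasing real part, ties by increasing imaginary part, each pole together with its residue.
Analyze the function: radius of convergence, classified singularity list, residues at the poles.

Denominator factor (θ + 3/7)^3: pole of order 3 at -3/7, modulus 3/7.
Denominator factor (θ + 11): pole of order 1 at -11, modulus 11.
The radius of convergence is the smallest modulus among the singular points: 3/7.
At the order-1 pole -11 set g(θ) = (θ - (-11))*f(θ) = 7/(18*(θ + 3/7)**3).
Simple pole: residue = g(a) at a = -11, which is -2401/7294032.
At the order-3 pole -3/7 set g(θ) = (θ - (-3/7))^3*f(θ) = 7/(18*(θ + 11)).
Order-3 pole: residue = g''(a)/2; g''(-3/7) = 2401/3647016, so the residue is 2401/7294032.
List the singular points by increasing real part (a conjugate pair: the negative imaginary part first).

Radius of convergence at 0: 3/7.
At -11: a pole of order 1; residue -2401/7294032.
At -3/7: a pole of order 3; residue 2401/7294032.


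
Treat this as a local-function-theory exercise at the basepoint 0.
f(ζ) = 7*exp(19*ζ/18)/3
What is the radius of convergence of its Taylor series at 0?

The factor exp(19*ζ/18) is entire and contributes no finite singular point.
The polynomial part has no poles.
No finite singular points: the Taylor series at 0 converges everywhere.

The radius of convergence is infinite.


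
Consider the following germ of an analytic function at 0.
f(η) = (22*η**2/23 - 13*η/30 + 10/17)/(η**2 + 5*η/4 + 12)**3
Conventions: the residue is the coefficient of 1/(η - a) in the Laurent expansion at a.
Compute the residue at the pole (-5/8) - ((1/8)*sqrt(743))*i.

The factor η**2 + 5*η/4 + 12 splits as (η - a)(η - a') with a = (-5/8) - ((1/8)*sqrt(743))*i, a' = (-5/8) + ((1/8)*sqrt(743))*i. At the order-3 pole a set g(η) = (η - a)^3*f(η) = [22*η**2/23 - 13*η/30 + 10/17] / (η - a')^3.
Order-3 pole: residue = g''(a)/2; g''((-5/8) - ((1/8)*sqrt(743))*i) = ((23707136/160377411137)*sqrt(743))*i, so the residue is ((11853568/160377411137)*sqrt(743))*i.

The residue is ((11853568/160377411137)*sqrt(743))*i.


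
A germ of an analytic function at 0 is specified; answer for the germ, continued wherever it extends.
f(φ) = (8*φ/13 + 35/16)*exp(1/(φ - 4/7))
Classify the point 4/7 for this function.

The exponent 1/(φ - (4/7)) has a pole at 4/7, so exp(1/(φ - (4/7))) takes every nonzero value near it: an essential singularity (not a pole of any order).

The point is an essential singularity.


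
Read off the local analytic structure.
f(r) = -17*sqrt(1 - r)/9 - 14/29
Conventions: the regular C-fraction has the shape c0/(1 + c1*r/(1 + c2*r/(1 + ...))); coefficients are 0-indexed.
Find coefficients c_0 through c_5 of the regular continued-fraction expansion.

Taylor coefficients (expand at 0): a_0 = -619/261, a_1 = 17/18, a_2 = 17/72, a_3 = 17/144, a_4 = 85/1152, a_5 = 119/2304.
c0 = a_0 = -619/261. Peel one level at a time: if S = 1 + c*r/S' with S'(0) = 1, then c is the r-coefficient of S and S' = c*r/(S - 1).
S_1 = c0/f = 1 + (493/1238)*r + (791265/3065288)*r^2 + ...; c1 = 493/1238.
S_2 = c1*r/(S_1 - 1) = 1 + (-1605/2476)*r + (-1/16)*r^2 + ...; c2 = -1605/2476.
S_3 = c2*r/(S_2 - 1) = 1 + (-619/6420)*r + (-1603829/41216400)*r^2 + ...; c3 = -619/6420.
S_4 = c3*r/(S_3 - 1) = 1 + (-2591/6420)*r + (-1/16)*r^2 + ...; c4 = -2591/6420.
S_5 = c4*r/(S_4 - 1) = 1 + (-1605/10364)*r + ...; c5 = -1605/10364.

The regular C-fraction coefficients are [-619/261, 493/1238, -1605/2476, -619/6420, -2591/6420, -1605/10364].


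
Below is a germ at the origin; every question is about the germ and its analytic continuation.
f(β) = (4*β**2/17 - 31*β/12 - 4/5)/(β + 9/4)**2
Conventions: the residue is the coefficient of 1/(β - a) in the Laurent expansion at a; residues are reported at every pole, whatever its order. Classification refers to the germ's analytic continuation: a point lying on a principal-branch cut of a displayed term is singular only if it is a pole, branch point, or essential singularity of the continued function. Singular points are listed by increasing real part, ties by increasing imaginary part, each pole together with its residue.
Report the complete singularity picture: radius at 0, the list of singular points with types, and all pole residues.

Radius of convergence at 0: 9/4.
At -9/4: a pole of order 2; residue -743/204.

Denominator factor (β + 9/4)^2: pole of order 2 at -9/4, modulus 9/4.
The radius of convergence is the smallest modulus among the singular points: 9/4.
At the order-2 pole -9/4 set g(β) = (β - (-9/4))^2*f(β) = 4*β**2/17 - 31*β/12 - 4/5.
Order-2 pole: residue = g'(a); g'(-9/4) = -743/204, so the residue is -743/204.


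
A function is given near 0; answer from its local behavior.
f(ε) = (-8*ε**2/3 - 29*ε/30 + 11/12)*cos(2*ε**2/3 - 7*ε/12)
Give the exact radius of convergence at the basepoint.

The factor cos(2*ε**2/3 - 7*ε/12) is entire and contributes no finite singular point.
The polynomial part has no poles.
No finite singular points: the Taylor series at 0 converges everywhere.

The radius of convergence is infinite.


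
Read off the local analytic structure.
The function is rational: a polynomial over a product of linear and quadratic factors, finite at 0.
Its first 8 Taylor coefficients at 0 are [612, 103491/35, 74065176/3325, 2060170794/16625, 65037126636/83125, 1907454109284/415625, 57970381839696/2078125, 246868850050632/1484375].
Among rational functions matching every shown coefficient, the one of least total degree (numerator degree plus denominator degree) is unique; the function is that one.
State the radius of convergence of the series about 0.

No rational of total degree below 5 reproduces all 8 coefficients; solving the [2/3] Pade equations on them gives f(α) = (2*α**2/19 + 15*α/28 + 17)/((α - 1/6)*(α**2 - α/5 - 1/6)), whose expansion matches every shown term.
Denominator factor (α**2 - α/5 - 1/6): discriminant 53/75, real irrational roots 1/10 + (1/30)*sqrt(159) and 1/10 - (1/30)*sqrt(159); poles of order 1, moduli 1/10 + (1/30)*sqrt(159) and -1/10 + (1/30)*sqrt(159).
Denominator factor (α - 1/6): pole of order 1 at 1/6, modulus 1/6.
The radius of convergence is the smallest modulus among the singular points: 1/6.

The radius of convergence is 1/6.
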